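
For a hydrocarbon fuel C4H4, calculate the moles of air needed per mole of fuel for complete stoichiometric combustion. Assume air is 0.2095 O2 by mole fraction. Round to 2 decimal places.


Balanced combustion: C4H4 + 5 O2 -> 4 CO2 + 2 H2O
O2 needed = C + H/4 = 4 + 4/4 = 5.00 moles
Air moles = O2 / 0.2095 = 5.00 / 0.2095 = 23.87 moles air


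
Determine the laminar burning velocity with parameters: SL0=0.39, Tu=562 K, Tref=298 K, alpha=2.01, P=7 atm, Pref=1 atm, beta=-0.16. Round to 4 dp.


SL = SL0 * (Tu/Tref)^alpha * (P/Pref)^beta
T ratio = 562/298 = 1.88590604
(T ratio)^alpha = 1.88590604^2.01 = 3.579277
(P/Pref)^beta = 7^(-0.16) = 0.732461
SL = 0.39 * 3.579277 * 0.732461 = 1.0225 m/s


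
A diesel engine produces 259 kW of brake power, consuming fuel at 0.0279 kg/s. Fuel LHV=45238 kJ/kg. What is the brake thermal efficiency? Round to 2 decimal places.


eta_BTE = (BP / (mf * LHV)) * 100
Denominator = 0.0279 * 45238 = 1262.1402 kW
eta_BTE = (259 / 1262.1402) * 100 = 20.52%


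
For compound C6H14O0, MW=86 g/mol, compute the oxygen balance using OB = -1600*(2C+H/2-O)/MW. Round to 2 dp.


OB = -1600 * (2C + H/2 - O) / MW
Inner = 2*6 + 14/2 - 0 = 19.00
OB = -1600 * 19.00 / 86 = -353.49%


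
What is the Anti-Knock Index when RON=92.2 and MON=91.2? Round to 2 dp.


AKI = (RON + MON) / 2
AKI = (92.2 + 91.2) / 2
AKI = 183.4 / 2 = 91.70


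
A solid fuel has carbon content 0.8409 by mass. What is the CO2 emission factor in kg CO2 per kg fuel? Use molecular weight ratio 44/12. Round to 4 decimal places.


EF = C_frac * (M_CO2 / M_C)
EF = 0.8409 * (44/12)
EF = 0.8409 * 3.666667 = 3.0833 kg_CO2/kg_fuel


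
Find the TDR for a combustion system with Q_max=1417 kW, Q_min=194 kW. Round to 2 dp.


TDR = Q_max / Q_min
TDR = 1417 / 194 = 7.30


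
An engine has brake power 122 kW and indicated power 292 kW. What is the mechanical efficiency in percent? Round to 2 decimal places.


eta_mech = (BP / IP) * 100
Ratio = 122 / 292 = 0.4178
eta_mech = 0.4178 * 100 = 41.78%


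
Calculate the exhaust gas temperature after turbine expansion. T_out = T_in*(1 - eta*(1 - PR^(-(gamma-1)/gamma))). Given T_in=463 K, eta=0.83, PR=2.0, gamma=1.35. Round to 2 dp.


T_out = T_in * (1 - eta * (1 - PR^(-(gamma-1)/gamma)))
Exponent = -(1.35-1)/1.35 = -0.25925926
PR^exp = 2.0^(-0.25925926) = 0.83551680
Factor = 1 - 0.83*(1 - 0.83551680) = 0.86347894
T_out = 463 * 0.86347894 = 399.79 K


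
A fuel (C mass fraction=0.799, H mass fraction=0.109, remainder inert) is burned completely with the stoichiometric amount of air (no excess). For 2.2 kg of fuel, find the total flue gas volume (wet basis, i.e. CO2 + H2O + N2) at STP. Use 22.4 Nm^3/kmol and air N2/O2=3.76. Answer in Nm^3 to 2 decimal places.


Per kg fuel: CO2 = (C/12 kmol)*22.4 = (0.799/12)*22.4 = 1.49147 Nm^3
Per kg fuel: H2O = (H/2 kmol)*22.4 = (0.109/2)*22.4 = 1.22080 Nm^3
O2 needed per kg fuel = C/12 + H/4 = 0.799/12 + 0.109/4 = 0.09383333 kmol
Per kg fuel: N2 = O2*3.76*22.4 = 0.09383333*3.76*22.4 = 7.90302 Nm^3
Total per kg = 1.49147 + 1.22080 + 7.90302 = 10.61529 Nm^3
Total = 10.61529 * 2.2 = 23.35 Nm^3


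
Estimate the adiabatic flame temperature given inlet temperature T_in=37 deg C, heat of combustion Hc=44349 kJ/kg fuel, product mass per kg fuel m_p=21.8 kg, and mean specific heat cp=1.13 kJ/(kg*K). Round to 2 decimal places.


T_ad = T_in + Hc / (m_p * cp)
Denominator = 21.8 * 1.13 = 24.6340
Temperature rise = 44349 / 24.6340 = 1800.32 K
T_ad = 37 + 1800.32 = 1837.32 deg C


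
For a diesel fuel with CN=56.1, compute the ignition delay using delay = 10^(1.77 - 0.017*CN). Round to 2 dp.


delay = 10^(1.77 - 0.017*CN)
Exponent = 1.77 - 0.017*56.1 = 0.8163
delay = 10^0.8163 = 6.55 ms


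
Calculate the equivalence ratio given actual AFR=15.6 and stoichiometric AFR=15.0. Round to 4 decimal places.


phi = AFR_stoich / AFR_actual
phi = 15.0 / 15.6 = 0.9615


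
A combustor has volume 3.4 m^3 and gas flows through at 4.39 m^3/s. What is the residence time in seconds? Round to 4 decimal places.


tau = V / Q_flow
tau = 3.4 / 4.39 = 0.7745 s


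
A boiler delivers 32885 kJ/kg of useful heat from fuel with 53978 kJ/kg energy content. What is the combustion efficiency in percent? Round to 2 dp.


Efficiency = (Q_useful / Q_fuel) * 100
Efficiency = (32885 / 53978) * 100
Efficiency = 0.6092 * 100 = 60.92%


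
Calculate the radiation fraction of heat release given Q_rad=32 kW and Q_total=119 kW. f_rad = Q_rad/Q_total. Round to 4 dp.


f_rad = Q_rad / Q_total
f_rad = 32 / 119 = 0.2689


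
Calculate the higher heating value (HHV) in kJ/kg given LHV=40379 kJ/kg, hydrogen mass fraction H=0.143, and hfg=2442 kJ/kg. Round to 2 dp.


HHV = LHV + hfg * 9 * H
Water addition = 2442 * 9 * 0.143 = 3142.854 kJ/kg
HHV = 40379 + 3142.854 = 43521.85 kJ/kg


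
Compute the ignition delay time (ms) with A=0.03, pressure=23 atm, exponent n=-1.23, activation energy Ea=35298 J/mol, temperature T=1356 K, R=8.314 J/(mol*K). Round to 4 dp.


tau = A * P^n * exp(Ea/(R*T))
P^n = 23^(-1.23) = 0.02113853
Ea/(R*T) = 35298/(8.314*1356) = 3.130981
exp(Ea/(R*T)) = 22.896423
tau = 0.03 * 0.02113853 * 22.896423 = 0.0145 ms


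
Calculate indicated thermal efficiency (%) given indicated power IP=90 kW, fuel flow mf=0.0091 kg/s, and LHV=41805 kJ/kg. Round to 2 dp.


eta_ith = (IP / (mf * LHV)) * 100
Denominator = 0.0091 * 41805 = 380.4255 kW
eta_ith = (90 / 380.4255) * 100 = 23.66%


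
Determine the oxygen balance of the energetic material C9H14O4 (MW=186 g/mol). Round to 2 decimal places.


OB = -1600 * (2C + H/2 - O) / MW
Inner = 2*9 + 14/2 - 4 = 21.00
OB = -1600 * 21.00 / 186 = -180.65%


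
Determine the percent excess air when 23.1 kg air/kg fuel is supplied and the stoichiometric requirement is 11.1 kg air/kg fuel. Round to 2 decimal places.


Excess air = actual - stoichiometric = 23.1 - 11.1 = 12.00 kg/kg fuel
Excess air % = (excess / stoich) * 100 = (12.00 / 11.1) * 100 = 108.11%


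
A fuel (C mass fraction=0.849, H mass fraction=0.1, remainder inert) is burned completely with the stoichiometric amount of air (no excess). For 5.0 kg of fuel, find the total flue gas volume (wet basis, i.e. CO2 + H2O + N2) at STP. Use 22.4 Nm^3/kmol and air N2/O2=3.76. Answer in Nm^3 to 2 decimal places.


Per kg fuel: CO2 = (C/12 kmol)*22.4 = (0.849/12)*22.4 = 1.58480 Nm^3
Per kg fuel: H2O = (H/2 kmol)*22.4 = (0.1/2)*22.4 = 1.12000 Nm^3
O2 needed per kg fuel = C/12 + H/4 = 0.849/12 + 0.1/4 = 0.09575000 kmol
Per kg fuel: N2 = O2*3.76*22.4 = 0.09575000*3.76*22.4 = 8.06445 Nm^3
Total per kg = 1.58480 + 1.12000 + 8.06445 = 10.76925 Nm^3
Total = 10.76925 * 5.0 = 53.85 Nm^3


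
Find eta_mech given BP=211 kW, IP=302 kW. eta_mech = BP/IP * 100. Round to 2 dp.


eta_mech = (BP / IP) * 100
Ratio = 211 / 302 = 0.6987
eta_mech = 0.6987 * 100 = 69.87%


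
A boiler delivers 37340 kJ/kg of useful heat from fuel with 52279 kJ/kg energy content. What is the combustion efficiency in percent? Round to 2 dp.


Efficiency = (Q_useful / Q_fuel) * 100
Efficiency = (37340 / 52279) * 100
Efficiency = 0.7142 * 100 = 71.42%


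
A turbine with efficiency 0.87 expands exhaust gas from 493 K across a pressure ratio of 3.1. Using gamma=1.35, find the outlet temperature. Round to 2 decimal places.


T_out = T_in * (1 - eta * (1 - PR^(-(gamma-1)/gamma)))
Exponent = -(1.35-1)/1.35 = -0.25925926
PR^exp = 3.1^(-0.25925926) = 0.74577862
Factor = 1 - 0.87*(1 - 0.74577862) = 0.77882740
T_out = 493 * 0.77882740 = 383.96 K


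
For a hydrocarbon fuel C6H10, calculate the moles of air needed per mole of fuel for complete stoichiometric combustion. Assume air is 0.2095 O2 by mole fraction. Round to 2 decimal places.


Balanced combustion: C6H10 + 8.5 O2 -> 6 CO2 + 5 H2O
O2 needed = C + H/4 = 6 + 10/4 = 8.50 moles
Air moles = O2 / 0.2095 = 8.50 / 0.2095 = 40.57 moles air


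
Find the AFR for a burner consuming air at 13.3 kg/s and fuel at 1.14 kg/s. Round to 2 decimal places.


AFR = m_air / m_fuel
AFR = 13.3 / 1.14 = 11.67


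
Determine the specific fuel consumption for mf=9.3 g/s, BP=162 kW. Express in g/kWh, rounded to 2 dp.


SFC = (mf / BP) * 3600
Rate = 9.3 / 162 = 0.057407 g/(s*kW)
SFC = 0.057407 * 3600 = 206.67 g/kWh


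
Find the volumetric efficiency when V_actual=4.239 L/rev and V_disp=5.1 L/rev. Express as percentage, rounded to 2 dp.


eta_v = (V_actual / V_disp) * 100
Ratio = 4.239 / 5.1 = 0.8312
eta_v = 0.8312 * 100 = 83.12%


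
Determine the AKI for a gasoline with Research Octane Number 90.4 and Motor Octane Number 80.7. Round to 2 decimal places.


AKI = (RON + MON) / 2
AKI = (90.4 + 80.7) / 2
AKI = 171.1 / 2 = 85.55


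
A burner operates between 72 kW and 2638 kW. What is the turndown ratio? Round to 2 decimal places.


TDR = Q_max / Q_min
TDR = 2638 / 72 = 36.64


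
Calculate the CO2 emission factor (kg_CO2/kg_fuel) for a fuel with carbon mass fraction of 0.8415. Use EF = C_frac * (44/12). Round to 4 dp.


EF = C_frac * (M_CO2 / M_C)
EF = 0.8415 * (44/12)
EF = 0.8415 * 3.666667 = 3.0855 kg_CO2/kg_fuel


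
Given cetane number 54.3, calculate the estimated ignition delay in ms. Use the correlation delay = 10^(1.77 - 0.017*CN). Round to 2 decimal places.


delay = 10^(1.77 - 0.017*CN)
Exponent = 1.77 - 0.017*54.3 = 0.8469
delay = 10^0.8469 = 7.03 ms


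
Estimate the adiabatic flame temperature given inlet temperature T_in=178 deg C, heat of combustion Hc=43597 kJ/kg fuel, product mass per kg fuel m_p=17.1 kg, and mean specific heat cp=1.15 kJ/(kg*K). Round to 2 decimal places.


T_ad = T_in + Hc / (m_p * cp)
Denominator = 17.1 * 1.15 = 19.6650
Temperature rise = 43597 / 19.6650 = 2216.98 K
T_ad = 178 + 2216.98 = 2394.98 deg C


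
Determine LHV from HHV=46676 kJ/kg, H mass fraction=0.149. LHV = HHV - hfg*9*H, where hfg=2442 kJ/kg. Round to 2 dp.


LHV = HHV - hfg * 9 * H
Water correction = 2442 * 9 * 0.149 = 3274.722 kJ/kg
LHV = 46676 - 3274.722 = 43401.28 kJ/kg


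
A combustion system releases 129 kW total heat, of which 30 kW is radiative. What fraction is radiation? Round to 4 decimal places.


f_rad = Q_rad / Q_total
f_rad = 30 / 129 = 0.2326


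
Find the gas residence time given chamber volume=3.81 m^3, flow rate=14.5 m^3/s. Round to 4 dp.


tau = V / Q_flow
tau = 3.81 / 14.5 = 0.2628 s


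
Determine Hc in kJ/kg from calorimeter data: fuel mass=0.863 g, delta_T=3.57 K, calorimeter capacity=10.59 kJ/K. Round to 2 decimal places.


Hc = C_cal * delta_T / m_fuel
Q_released = 10.59 * 3.57 = 37.8063 kJ
m_fuel = 0.863 g = 0.863/1000 kg = 0.000863 kg
Hc = 37.8063 / 0.000863 = 43808.00 kJ/kg


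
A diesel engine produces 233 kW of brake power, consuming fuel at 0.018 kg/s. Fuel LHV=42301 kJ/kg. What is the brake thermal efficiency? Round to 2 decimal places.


eta_BTE = (BP / (mf * LHV)) * 100
Denominator = 0.018 * 42301 = 761.4180 kW
eta_BTE = (233 / 761.4180) * 100 = 30.60%


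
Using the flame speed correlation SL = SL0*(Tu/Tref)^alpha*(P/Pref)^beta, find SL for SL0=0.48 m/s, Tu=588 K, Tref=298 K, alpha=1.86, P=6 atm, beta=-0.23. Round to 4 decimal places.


SL = SL0 * (Tu/Tref)^alpha * (P/Pref)^beta
T ratio = 588/298 = 1.97315436
(T ratio)^alpha = 1.97315436^1.86 = 3.539970
(P/Pref)^beta = 6^(-0.23) = 0.662255
SL = 0.48 * 3.539970 * 0.662255 = 1.1253 m/s


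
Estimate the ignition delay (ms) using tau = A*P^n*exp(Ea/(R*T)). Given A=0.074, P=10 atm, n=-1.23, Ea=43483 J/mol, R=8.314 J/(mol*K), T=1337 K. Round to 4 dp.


tau = A * P^n * exp(Ea/(R*T))
P^n = 10^(-1.23) = 0.05888437
Ea/(R*T) = 43483/(8.314*1337) = 3.911813
exp(Ea/(R*T)) = 49.989495
tau = 0.074 * 0.05888437 * 49.989495 = 0.2178 ms


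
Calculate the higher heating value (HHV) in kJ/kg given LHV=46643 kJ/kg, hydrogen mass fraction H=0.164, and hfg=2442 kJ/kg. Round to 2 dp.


HHV = LHV + hfg * 9 * H
Water addition = 2442 * 9 * 0.164 = 3604.392 kJ/kg
HHV = 46643 + 3604.392 = 50247.39 kJ/kg


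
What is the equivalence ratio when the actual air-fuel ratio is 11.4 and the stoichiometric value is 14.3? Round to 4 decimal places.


phi = AFR_stoich / AFR_actual
phi = 14.3 / 11.4 = 1.2544


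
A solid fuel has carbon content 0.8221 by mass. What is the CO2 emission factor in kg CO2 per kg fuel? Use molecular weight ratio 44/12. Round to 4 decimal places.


EF = C_frac * (M_CO2 / M_C)
EF = 0.8221 * (44/12)
EF = 0.8221 * 3.666667 = 3.0144 kg_CO2/kg_fuel


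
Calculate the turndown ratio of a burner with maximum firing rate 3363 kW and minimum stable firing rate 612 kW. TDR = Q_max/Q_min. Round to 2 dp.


TDR = Q_max / Q_min
TDR = 3363 / 612 = 5.50


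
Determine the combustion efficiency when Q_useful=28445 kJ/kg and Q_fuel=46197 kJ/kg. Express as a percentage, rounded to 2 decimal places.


Efficiency = (Q_useful / Q_fuel) * 100
Efficiency = (28445 / 46197) * 100
Efficiency = 0.6157 * 100 = 61.57%


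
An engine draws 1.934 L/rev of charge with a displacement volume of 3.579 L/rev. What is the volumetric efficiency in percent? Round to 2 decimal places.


eta_v = (V_actual / V_disp) * 100
Ratio = 1.934 / 3.579 = 0.5404
eta_v = 0.5404 * 100 = 54.04%


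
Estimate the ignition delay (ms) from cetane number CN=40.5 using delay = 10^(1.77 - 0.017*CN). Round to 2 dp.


delay = 10^(1.77 - 0.017*CN)
Exponent = 1.77 - 0.017*40.5 = 1.0815
delay = 10^1.0815 = 12.06 ms


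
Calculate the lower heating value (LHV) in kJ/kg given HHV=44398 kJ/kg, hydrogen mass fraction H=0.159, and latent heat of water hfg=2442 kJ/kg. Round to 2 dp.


LHV = HHV - hfg * 9 * H
Water correction = 2442 * 9 * 0.159 = 3494.502 kJ/kg
LHV = 44398 - 3494.502 = 40903.50 kJ/kg


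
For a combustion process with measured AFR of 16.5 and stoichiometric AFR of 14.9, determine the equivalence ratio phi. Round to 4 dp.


phi = AFR_stoich / AFR_actual
phi = 14.9 / 16.5 = 0.9030


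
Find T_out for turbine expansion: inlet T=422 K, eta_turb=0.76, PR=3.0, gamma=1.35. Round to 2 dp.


T_out = T_in * (1 - eta * (1 - PR^(-(gamma-1)/gamma)))
Exponent = -(1.35-1)/1.35 = -0.25925926
PR^exp = 3.0^(-0.25925926) = 0.75214556
Factor = 1 - 0.76*(1 - 0.75214556) = 0.81163063
T_out = 422 * 0.81163063 = 342.51 K


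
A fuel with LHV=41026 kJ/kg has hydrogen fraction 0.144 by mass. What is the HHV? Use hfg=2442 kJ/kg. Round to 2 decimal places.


HHV = LHV + hfg * 9 * H
Water addition = 2442 * 9 * 0.144 = 3164.832 kJ/kg
HHV = 41026 + 3164.832 = 44190.83 kJ/kg


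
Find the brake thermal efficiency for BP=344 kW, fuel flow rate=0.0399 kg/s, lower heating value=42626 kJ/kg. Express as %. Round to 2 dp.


eta_BTE = (BP / (mf * LHV)) * 100
Denominator = 0.0399 * 42626 = 1700.7774 kW
eta_BTE = (344 / 1700.7774) * 100 = 20.23%


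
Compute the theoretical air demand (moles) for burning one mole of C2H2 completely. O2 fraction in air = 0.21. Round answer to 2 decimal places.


Balanced combustion: C2H2 + 2.5 O2 -> 2 CO2 + 1 H2O
O2 needed = C + H/4 = 2 + 2/4 = 2.50 moles
Air moles = O2 / 0.21 = 2.50 / 0.21 = 11.90 moles air


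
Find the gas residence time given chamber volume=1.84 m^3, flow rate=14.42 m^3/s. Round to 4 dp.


tau = V / Q_flow
tau = 1.84 / 14.42 = 0.1276 s


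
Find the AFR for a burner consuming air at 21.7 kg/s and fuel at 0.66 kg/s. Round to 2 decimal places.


AFR = m_air / m_fuel
AFR = 21.7 / 0.66 = 32.88


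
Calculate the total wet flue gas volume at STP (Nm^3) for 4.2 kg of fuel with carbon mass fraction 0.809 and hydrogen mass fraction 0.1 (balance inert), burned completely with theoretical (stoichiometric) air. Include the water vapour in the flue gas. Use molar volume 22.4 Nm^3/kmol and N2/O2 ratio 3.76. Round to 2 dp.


Per kg fuel: CO2 = (C/12 kmol)*22.4 = (0.809/12)*22.4 = 1.51013 Nm^3
Per kg fuel: H2O = (H/2 kmol)*22.4 = (0.1/2)*22.4 = 1.12000 Nm^3
O2 needed per kg fuel = C/12 + H/4 = 0.809/12 + 0.1/4 = 0.09241667 kmol
Per kg fuel: N2 = O2*3.76*22.4 = 0.09241667*3.76*22.4 = 7.78370 Nm^3
Total per kg = 1.51013 + 1.12000 + 7.78370 = 10.41383 Nm^3
Total = 10.41383 * 4.2 = 43.74 Nm^3


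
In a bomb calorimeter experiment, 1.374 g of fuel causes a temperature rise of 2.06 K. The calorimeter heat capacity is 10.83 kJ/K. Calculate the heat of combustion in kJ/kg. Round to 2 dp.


Hc = C_cal * delta_T / m_fuel
Q_released = 10.83 * 2.06 = 22.3098 kJ
m_fuel = 1.374 g = 1.374/1000 kg = 0.001374 kg
Hc = 22.3098 / 0.001374 = 16237.12 kJ/kg


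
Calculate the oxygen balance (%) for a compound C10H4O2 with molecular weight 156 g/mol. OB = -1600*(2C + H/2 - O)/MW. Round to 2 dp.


OB = -1600 * (2C + H/2 - O) / MW
Inner = 2*10 + 4/2 - 2 = 20.00
OB = -1600 * 20.00 / 156 = -205.13%


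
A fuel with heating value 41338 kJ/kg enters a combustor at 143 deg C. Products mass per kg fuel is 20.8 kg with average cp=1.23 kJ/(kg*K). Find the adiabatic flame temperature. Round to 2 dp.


T_ad = T_in + Hc / (m_p * cp)
Denominator = 20.8 * 1.23 = 25.5840
Temperature rise = 41338 / 25.5840 = 1615.78 K
T_ad = 143 + 1615.78 = 1758.78 deg C


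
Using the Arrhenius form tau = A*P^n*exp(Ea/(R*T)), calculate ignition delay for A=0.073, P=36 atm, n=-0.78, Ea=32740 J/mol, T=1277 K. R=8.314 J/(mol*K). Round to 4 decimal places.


tau = A * P^n * exp(Ea/(R*T))
P^n = 36^(-0.78) = 0.06110603
Ea/(R*T) = 32740/(8.314*1277) = 3.083740
exp(Ea/(R*T)) = 21.839932
tau = 0.073 * 0.06110603 * 21.839932 = 0.0974 ms


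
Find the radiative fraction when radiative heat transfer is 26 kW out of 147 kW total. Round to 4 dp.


f_rad = Q_rad / Q_total
f_rad = 26 / 147 = 0.1769


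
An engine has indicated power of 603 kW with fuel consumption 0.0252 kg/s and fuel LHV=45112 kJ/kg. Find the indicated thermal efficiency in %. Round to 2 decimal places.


eta_ith = (IP / (mf * LHV)) * 100
Denominator = 0.0252 * 45112 = 1136.8224 kW
eta_ith = (603 / 1136.8224) * 100 = 53.04%


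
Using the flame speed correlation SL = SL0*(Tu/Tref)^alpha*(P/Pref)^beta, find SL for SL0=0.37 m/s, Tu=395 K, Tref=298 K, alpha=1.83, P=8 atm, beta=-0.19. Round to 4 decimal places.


SL = SL0 * (Tu/Tref)^alpha * (P/Pref)^beta
T ratio = 395/298 = 1.32550336
(T ratio)^alpha = 1.32550336^1.83 = 1.674777
(P/Pref)^beta = 8^(-0.19) = 0.673617
SL = 0.37 * 1.674777 * 0.673617 = 0.4174 m/s


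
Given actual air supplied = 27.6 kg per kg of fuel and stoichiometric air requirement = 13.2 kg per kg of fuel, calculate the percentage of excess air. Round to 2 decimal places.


Excess air = actual - stoichiometric = 27.6 - 13.2 = 14.40 kg/kg fuel
Excess air % = (excess / stoich) * 100 = (14.40 / 13.2) * 100 = 109.09%


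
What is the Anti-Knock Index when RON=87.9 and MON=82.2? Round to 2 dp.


AKI = (RON + MON) / 2
AKI = (87.9 + 82.2) / 2
AKI = 170.1 / 2 = 85.05


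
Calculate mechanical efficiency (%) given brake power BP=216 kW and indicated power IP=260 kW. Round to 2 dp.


eta_mech = (BP / IP) * 100
Ratio = 216 / 260 = 0.8308
eta_mech = 0.8308 * 100 = 83.08%


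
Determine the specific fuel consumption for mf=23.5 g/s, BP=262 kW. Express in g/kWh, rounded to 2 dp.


SFC = (mf / BP) * 3600
Rate = 23.5 / 262 = 0.089695 g/(s*kW)
SFC = 0.089695 * 3600 = 322.90 g/kWh


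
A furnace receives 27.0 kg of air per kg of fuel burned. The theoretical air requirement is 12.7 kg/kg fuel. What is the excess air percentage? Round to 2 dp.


Excess air = actual - stoichiometric = 27.0 - 12.7 = 14.30 kg/kg fuel
Excess air % = (excess / stoich) * 100 = (14.30 / 12.7) * 100 = 112.60%


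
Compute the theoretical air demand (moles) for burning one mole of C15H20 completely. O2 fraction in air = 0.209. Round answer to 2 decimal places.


Balanced combustion: C15H20 + 20 O2 -> 15 CO2 + 10 H2O
O2 needed = C + H/4 = 15 + 20/4 = 20.00 moles
Air moles = O2 / 0.209 = 20.00 / 0.209 = 95.69 moles air


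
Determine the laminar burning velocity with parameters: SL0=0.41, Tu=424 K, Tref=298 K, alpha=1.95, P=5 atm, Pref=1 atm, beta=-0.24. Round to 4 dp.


SL = SL0 * (Tu/Tref)^alpha * (P/Pref)^beta
T ratio = 424/298 = 1.42281879
(T ratio)^alpha = 1.42281879^1.95 = 1.989032
(P/Pref)^beta = 5^(-0.24) = 0.679590
SL = 0.41 * 1.989032 * 0.679590 = 0.5542 m/s


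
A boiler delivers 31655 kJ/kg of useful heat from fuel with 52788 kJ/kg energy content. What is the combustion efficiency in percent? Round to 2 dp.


Efficiency = (Q_useful / Q_fuel) * 100
Efficiency = (31655 / 52788) * 100
Efficiency = 0.5997 * 100 = 59.97%


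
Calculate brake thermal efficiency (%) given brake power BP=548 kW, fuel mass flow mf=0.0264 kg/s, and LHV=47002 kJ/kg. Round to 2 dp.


eta_BTE = (BP / (mf * LHV)) * 100
Denominator = 0.0264 * 47002 = 1240.8528 kW
eta_BTE = (548 / 1240.8528) * 100 = 44.16%


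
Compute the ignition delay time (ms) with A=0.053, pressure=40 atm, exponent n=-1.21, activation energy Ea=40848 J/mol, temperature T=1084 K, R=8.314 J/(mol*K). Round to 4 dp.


tau = A * P^n * exp(Ea/(R*T))
P^n = 40^(-1.21) = 0.01152146
Ea/(R*T) = 40848/(8.314*1084) = 4.532434
exp(Ea/(R*T)) = 92.984617
tau = 0.053 * 0.01152146 * 92.984617 = 0.0568 ms


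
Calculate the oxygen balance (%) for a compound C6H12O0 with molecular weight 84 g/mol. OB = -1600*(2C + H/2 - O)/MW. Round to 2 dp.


OB = -1600 * (2C + H/2 - O) / MW
Inner = 2*6 + 12/2 - 0 = 18.00
OB = -1600 * 18.00 / 84 = -342.86%


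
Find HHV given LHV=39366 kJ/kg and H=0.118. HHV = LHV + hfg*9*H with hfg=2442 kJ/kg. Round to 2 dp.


HHV = LHV + hfg * 9 * H
Water addition = 2442 * 9 * 0.118 = 2593.404 kJ/kg
HHV = 39366 + 2593.404 = 41959.40 kJ/kg


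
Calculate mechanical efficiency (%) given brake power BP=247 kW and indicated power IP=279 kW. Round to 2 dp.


eta_mech = (BP / IP) * 100
Ratio = 247 / 279 = 0.8853
eta_mech = 0.8853 * 100 = 88.53%


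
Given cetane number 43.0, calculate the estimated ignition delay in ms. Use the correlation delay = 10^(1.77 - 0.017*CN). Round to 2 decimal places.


delay = 10^(1.77 - 0.017*CN)
Exponent = 1.77 - 0.017*43.0 = 1.0390
delay = 10^1.0390 = 10.94 ms


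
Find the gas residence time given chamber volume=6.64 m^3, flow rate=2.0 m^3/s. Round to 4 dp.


tau = V / Q_flow
tau = 6.64 / 2.0 = 3.3200 s


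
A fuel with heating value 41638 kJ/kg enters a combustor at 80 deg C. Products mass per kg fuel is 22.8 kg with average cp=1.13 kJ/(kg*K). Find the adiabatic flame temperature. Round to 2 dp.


T_ad = T_in + Hc / (m_p * cp)
Denominator = 22.8 * 1.13 = 25.7640
Temperature rise = 41638 / 25.7640 = 1616.13 K
T_ad = 80 + 1616.13 = 1696.13 deg C


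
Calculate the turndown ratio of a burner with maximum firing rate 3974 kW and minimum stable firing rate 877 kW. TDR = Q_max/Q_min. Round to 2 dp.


TDR = Q_max / Q_min
TDR = 3974 / 877 = 4.53


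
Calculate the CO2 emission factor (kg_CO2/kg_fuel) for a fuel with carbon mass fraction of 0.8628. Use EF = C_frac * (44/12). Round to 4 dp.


EF = C_frac * (M_CO2 / M_C)
EF = 0.8628 * (44/12)
EF = 0.8628 * 3.666667 = 3.1636 kg_CO2/kg_fuel


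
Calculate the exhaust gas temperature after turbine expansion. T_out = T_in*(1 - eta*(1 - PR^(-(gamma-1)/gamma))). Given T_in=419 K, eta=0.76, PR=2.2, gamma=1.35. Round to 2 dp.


T_out = T_in * (1 - eta * (1 - PR^(-(gamma-1)/gamma)))
Exponent = -(1.35-1)/1.35 = -0.25925926
PR^exp = 2.2^(-0.25925926) = 0.81512413
Factor = 1 - 0.76*(1 - 0.81512413) = 0.85949434
T_out = 419 * 0.85949434 = 360.13 K


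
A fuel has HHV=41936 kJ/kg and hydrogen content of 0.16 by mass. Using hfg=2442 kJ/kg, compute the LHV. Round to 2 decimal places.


LHV = HHV - hfg * 9 * H
Water correction = 2442 * 9 * 0.16 = 3516.480 kJ/kg
LHV = 41936 - 3516.480 = 38419.52 kJ/kg


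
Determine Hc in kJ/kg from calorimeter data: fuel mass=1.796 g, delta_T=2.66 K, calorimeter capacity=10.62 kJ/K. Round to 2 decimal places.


Hc = C_cal * delta_T / m_fuel
Q_released = 10.62 * 2.66 = 28.2492 kJ
m_fuel = 1.796 g = 1.796/1000 kg = 0.001796 kg
Hc = 28.2492 / 0.001796 = 15728.95 kJ/kg


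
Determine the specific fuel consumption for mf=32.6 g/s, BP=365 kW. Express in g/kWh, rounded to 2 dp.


SFC = (mf / BP) * 3600
Rate = 32.6 / 365 = 0.089315 g/(s*kW)
SFC = 0.089315 * 3600 = 321.53 g/kWh


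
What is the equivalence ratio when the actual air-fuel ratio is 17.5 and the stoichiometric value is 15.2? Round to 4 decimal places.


phi = AFR_stoich / AFR_actual
phi = 15.2 / 17.5 = 0.8686


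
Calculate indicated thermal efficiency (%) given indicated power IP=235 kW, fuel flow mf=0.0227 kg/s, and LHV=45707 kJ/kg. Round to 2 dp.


eta_ith = (IP / (mf * LHV)) * 100
Denominator = 0.0227 * 45707 = 1037.5489 kW
eta_ith = (235 / 1037.5489) * 100 = 22.65%


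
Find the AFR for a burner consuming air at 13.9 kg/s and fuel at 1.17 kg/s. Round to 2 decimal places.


AFR = m_air / m_fuel
AFR = 13.9 / 1.17 = 11.88


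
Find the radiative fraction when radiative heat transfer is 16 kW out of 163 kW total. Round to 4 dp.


f_rad = Q_rad / Q_total
f_rad = 16 / 163 = 0.0982


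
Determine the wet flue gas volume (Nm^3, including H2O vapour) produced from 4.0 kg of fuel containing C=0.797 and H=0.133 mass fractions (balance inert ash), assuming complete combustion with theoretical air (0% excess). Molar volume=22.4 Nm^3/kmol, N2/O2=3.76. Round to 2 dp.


Per kg fuel: CO2 = (C/12 kmol)*22.4 = (0.797/12)*22.4 = 1.48773 Nm^3
Per kg fuel: H2O = (H/2 kmol)*22.4 = (0.133/2)*22.4 = 1.48960 Nm^3
O2 needed per kg fuel = C/12 + H/4 = 0.797/12 + 0.133/4 = 0.09966667 kmol
Per kg fuel: N2 = O2*3.76*22.4 = 0.09966667*3.76*22.4 = 8.39433 Nm^3
Total per kg = 1.48773 + 1.48960 + 8.39433 = 11.37166 Nm^3
Total = 11.37166 * 4.0 = 45.49 Nm^3


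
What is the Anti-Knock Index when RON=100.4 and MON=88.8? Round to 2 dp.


AKI = (RON + MON) / 2
AKI = (100.4 + 88.8) / 2
AKI = 189.2 / 2 = 94.60


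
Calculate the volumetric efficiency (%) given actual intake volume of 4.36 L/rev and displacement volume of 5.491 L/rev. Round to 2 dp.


eta_v = (V_actual / V_disp) * 100
Ratio = 4.36 / 5.491 = 0.7940
eta_v = 0.7940 * 100 = 79.40%


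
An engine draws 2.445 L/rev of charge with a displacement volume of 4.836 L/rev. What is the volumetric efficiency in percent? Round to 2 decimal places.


eta_v = (V_actual / V_disp) * 100
Ratio = 2.445 / 4.836 = 0.5056
eta_v = 0.5056 * 100 = 50.56%


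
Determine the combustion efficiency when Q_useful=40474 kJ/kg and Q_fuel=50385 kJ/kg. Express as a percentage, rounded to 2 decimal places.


Efficiency = (Q_useful / Q_fuel) * 100
Efficiency = (40474 / 50385) * 100
Efficiency = 0.8033 * 100 = 80.33%


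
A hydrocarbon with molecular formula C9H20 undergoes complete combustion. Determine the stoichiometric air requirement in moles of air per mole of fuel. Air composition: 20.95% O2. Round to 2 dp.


Balanced combustion: C9H20 + 14 O2 -> 9 CO2 + 10 H2O
O2 needed = C + H/4 = 9 + 20/4 = 14.00 moles
Air moles = O2 / 0.2095 = 14.00 / 0.2095 = 66.83 moles air


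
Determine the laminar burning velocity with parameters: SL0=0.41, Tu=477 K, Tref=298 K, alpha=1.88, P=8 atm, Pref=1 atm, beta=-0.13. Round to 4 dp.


SL = SL0 * (Tu/Tref)^alpha * (P/Pref)^beta
T ratio = 477/298 = 1.60067114
(T ratio)^alpha = 1.60067114^1.88 = 2.421520
(P/Pref)^beta = 8^(-0.13) = 0.763130
SL = 0.41 * 2.421520 * 0.763130 = 0.7577 m/s


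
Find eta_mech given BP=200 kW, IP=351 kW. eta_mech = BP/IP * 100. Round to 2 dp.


eta_mech = (BP / IP) * 100
Ratio = 200 / 351 = 0.5698
eta_mech = 0.5698 * 100 = 56.98%


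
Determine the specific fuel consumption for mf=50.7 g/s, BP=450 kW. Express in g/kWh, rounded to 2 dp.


SFC = (mf / BP) * 3600
Rate = 50.7 / 450 = 0.112667 g/(s*kW)
SFC = 0.112667 * 3600 = 405.60 g/kWh


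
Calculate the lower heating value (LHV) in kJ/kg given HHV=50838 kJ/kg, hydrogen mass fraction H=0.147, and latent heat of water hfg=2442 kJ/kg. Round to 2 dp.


LHV = HHV - hfg * 9 * H
Water correction = 2442 * 9 * 0.147 = 3230.766 kJ/kg
LHV = 50838 - 3230.766 = 47607.23 kJ/kg


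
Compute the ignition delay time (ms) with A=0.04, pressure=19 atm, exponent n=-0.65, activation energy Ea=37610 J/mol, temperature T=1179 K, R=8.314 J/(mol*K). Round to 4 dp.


tau = A * P^n * exp(Ea/(R*T))
P^n = 19^(-0.65) = 0.14750616
Ea/(R*T) = 37610/(8.314*1179) = 3.836891
exp(Ea/(R*T)) = 46.381070
tau = 0.04 * 0.14750616 * 46.381070 = 0.2737 ms


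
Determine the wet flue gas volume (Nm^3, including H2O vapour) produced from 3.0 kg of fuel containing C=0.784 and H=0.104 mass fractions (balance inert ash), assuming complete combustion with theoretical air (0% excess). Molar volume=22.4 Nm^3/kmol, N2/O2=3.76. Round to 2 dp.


Per kg fuel: CO2 = (C/12 kmol)*22.4 = (0.784/12)*22.4 = 1.46347 Nm^3
Per kg fuel: H2O = (H/2 kmol)*22.4 = (0.104/2)*22.4 = 1.16480 Nm^3
O2 needed per kg fuel = C/12 + H/4 = 0.784/12 + 0.104/4 = 0.09133333 kmol
Per kg fuel: N2 = O2*3.76*22.4 = 0.09133333*3.76*22.4 = 7.69246 Nm^3
Total per kg = 1.46347 + 1.16480 + 7.69246 = 10.32073 Nm^3
Total = 10.32073 * 3.0 = 30.96 Nm^3


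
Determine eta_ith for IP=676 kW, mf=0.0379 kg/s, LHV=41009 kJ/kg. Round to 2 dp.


eta_ith = (IP / (mf * LHV)) * 100
Denominator = 0.0379 * 41009 = 1554.2411 kW
eta_ith = (676 / 1554.2411) * 100 = 43.49%


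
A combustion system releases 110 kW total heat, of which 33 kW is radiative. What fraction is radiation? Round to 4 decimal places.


f_rad = Q_rad / Q_total
f_rad = 33 / 110 = 0.3000


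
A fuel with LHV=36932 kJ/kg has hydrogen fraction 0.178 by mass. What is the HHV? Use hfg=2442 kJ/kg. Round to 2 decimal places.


HHV = LHV + hfg * 9 * H
Water addition = 2442 * 9 * 0.178 = 3912.084 kJ/kg
HHV = 36932 + 3912.084 = 40844.08 kJ/kg


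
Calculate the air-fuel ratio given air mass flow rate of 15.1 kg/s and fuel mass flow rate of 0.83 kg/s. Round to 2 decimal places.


AFR = m_air / m_fuel
AFR = 15.1 / 0.83 = 18.19


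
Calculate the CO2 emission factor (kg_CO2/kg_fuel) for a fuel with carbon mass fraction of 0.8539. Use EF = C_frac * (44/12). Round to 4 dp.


EF = C_frac * (M_CO2 / M_C)
EF = 0.8539 * (44/12)
EF = 0.8539 * 3.666667 = 3.1310 kg_CO2/kg_fuel


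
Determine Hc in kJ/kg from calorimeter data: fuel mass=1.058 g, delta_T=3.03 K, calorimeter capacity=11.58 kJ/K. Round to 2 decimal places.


Hc = C_cal * delta_T / m_fuel
Q_released = 11.58 * 3.03 = 35.0874 kJ
m_fuel = 1.058 g = 1.058/1000 kg = 0.001058 kg
Hc = 35.0874 / 0.001058 = 33163.89 kJ/kg


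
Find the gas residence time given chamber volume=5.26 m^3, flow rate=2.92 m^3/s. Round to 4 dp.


tau = V / Q_flow
tau = 5.26 / 2.92 = 1.8014 s


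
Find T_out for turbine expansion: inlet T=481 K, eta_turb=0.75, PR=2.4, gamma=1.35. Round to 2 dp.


T_out = T_in * (1 - eta * (1 - PR^(-(gamma-1)/gamma)))
Exponent = -(1.35-1)/1.35 = -0.25925926
PR^exp = 2.4^(-0.25925926) = 0.79694200
Factor = 1 - 0.75*(1 - 0.79694200) = 0.84770650
T_out = 481 * 0.84770650 = 407.75 K


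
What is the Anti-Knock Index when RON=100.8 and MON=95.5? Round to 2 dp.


AKI = (RON + MON) / 2
AKI = (100.8 + 95.5) / 2
AKI = 196.3 / 2 = 98.15


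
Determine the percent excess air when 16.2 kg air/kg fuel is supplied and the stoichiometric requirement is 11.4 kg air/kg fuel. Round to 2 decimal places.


Excess air = actual - stoichiometric = 16.2 - 11.4 = 4.80 kg/kg fuel
Excess air % = (excess / stoich) * 100 = (4.80 / 11.4) * 100 = 42.11%


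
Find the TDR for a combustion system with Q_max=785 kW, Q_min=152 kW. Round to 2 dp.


TDR = Q_max / Q_min
TDR = 785 / 152 = 5.16


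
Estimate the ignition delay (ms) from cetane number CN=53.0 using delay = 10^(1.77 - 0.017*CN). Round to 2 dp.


delay = 10^(1.77 - 0.017*CN)
Exponent = 1.77 - 0.017*53.0 = 0.8690
delay = 10^0.8690 = 7.40 ms


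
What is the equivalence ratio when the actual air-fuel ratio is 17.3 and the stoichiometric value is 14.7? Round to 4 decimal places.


phi = AFR_stoich / AFR_actual
phi = 14.7 / 17.3 = 0.8497


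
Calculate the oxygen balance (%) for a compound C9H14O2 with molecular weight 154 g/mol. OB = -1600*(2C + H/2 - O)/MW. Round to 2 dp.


OB = -1600 * (2C + H/2 - O) / MW
Inner = 2*9 + 14/2 - 2 = 23.00
OB = -1600 * 23.00 / 154 = -238.96%


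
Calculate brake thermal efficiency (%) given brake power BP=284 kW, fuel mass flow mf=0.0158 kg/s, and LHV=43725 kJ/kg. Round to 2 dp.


eta_BTE = (BP / (mf * LHV)) * 100
Denominator = 0.0158 * 43725 = 690.8550 kW
eta_BTE = (284 / 690.8550) * 100 = 41.11%


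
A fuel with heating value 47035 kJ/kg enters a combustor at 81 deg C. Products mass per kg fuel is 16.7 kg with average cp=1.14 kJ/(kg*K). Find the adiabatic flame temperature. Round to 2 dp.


T_ad = T_in + Hc / (m_p * cp)
Denominator = 16.7 * 1.14 = 19.0380
Temperature rise = 47035 / 19.0380 = 2470.59 K
T_ad = 81 + 2470.59 = 2551.59 deg C


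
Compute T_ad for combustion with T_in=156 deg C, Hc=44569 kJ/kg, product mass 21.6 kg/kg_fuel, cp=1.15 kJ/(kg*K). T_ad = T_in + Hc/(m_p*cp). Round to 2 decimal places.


T_ad = T_in + Hc / (m_p * cp)
Denominator = 21.6 * 1.15 = 24.8400
Temperature rise = 44569 / 24.8400 = 1794.24 K
T_ad = 156 + 1794.24 = 1950.24 deg C


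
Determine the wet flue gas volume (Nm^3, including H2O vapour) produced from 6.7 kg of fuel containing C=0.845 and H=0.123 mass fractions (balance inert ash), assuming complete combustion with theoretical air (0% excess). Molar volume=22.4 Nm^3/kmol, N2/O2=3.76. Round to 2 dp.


Per kg fuel: CO2 = (C/12 kmol)*22.4 = (0.845/12)*22.4 = 1.57733 Nm^3
Per kg fuel: H2O = (H/2 kmol)*22.4 = (0.123/2)*22.4 = 1.37760 Nm^3
O2 needed per kg fuel = C/12 + H/4 = 0.845/12 + 0.123/4 = 0.10116667 kmol
Per kg fuel: N2 = O2*3.76*22.4 = 0.10116667*3.76*22.4 = 8.52066 Nm^3
Total per kg = 1.57733 + 1.37760 + 8.52066 = 11.47559 Nm^3
Total = 11.47559 * 6.7 = 76.89 Nm^3


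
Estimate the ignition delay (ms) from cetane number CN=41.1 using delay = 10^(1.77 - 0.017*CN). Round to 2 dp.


delay = 10^(1.77 - 0.017*CN)
Exponent = 1.77 - 0.017*41.1 = 1.0713
delay = 10^1.0713 = 11.78 ms


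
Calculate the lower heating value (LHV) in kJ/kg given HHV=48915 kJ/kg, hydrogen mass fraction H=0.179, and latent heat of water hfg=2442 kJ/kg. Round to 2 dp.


LHV = HHV - hfg * 9 * H
Water correction = 2442 * 9 * 0.179 = 3934.062 kJ/kg
LHV = 48915 - 3934.062 = 44980.94 kJ/kg


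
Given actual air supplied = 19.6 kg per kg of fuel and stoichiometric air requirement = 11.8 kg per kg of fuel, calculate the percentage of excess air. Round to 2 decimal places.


Excess air = actual - stoichiometric = 19.6 - 11.8 = 7.80 kg/kg fuel
Excess air % = (excess / stoich) * 100 = (7.80 / 11.8) * 100 = 66.10%


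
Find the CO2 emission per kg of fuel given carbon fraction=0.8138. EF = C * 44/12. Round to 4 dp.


EF = C_frac * (M_CO2 / M_C)
EF = 0.8138 * (44/12)
EF = 0.8138 * 3.666667 = 2.9839 kg_CO2/kg_fuel


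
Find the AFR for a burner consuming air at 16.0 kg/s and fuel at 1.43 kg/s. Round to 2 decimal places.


AFR = m_air / m_fuel
AFR = 16.0 / 1.43 = 11.19


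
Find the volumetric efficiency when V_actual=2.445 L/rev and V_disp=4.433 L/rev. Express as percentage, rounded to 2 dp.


eta_v = (V_actual / V_disp) * 100
Ratio = 2.445 / 4.433 = 0.5515
eta_v = 0.5515 * 100 = 55.15%


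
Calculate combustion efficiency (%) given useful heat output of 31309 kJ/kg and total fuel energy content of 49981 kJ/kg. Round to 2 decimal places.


Efficiency = (Q_useful / Q_fuel) * 100
Efficiency = (31309 / 49981) * 100
Efficiency = 0.6264 * 100 = 62.64%


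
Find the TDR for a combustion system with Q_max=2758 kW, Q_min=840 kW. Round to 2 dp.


TDR = Q_max / Q_min
TDR = 2758 / 840 = 3.28


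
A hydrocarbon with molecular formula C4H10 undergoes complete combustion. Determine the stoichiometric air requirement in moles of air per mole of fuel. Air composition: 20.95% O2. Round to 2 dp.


Balanced combustion: C4H10 + 6.5 O2 -> 4 CO2 + 5 H2O
O2 needed = C + H/4 = 4 + 10/4 = 6.50 moles
Air moles = O2 / 0.2095 = 6.50 / 0.2095 = 31.03 moles air


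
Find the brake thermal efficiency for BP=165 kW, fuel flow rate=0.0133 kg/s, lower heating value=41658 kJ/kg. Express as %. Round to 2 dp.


eta_BTE = (BP / (mf * LHV)) * 100
Denominator = 0.0133 * 41658 = 554.0514 kW
eta_BTE = (165 / 554.0514) * 100 = 29.78%


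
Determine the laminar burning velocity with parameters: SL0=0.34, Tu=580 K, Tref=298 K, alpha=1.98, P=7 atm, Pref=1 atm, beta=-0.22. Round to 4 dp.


SL = SL0 * (Tu/Tref)^alpha * (P/Pref)^beta
T ratio = 580/298 = 1.94630872
(T ratio)^alpha = 1.94630872^1.98 = 3.737999
(P/Pref)^beta = 7^(-0.22) = 0.651746
SL = 0.34 * 3.737999 * 0.651746 = 0.8283 m/s


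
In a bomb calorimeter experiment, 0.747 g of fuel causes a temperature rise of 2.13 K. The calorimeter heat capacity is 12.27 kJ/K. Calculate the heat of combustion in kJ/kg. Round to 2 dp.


Hc = C_cal * delta_T / m_fuel
Q_released = 12.27 * 2.13 = 26.1351 kJ
m_fuel = 0.747 g = 0.747/1000 kg = 0.000747 kg
Hc = 26.1351 / 0.000747 = 34986.75 kJ/kg


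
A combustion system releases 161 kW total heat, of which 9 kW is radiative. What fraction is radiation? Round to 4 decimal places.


f_rad = Q_rad / Q_total
f_rad = 9 / 161 = 0.0559


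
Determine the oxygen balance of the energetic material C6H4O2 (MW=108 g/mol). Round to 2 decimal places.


OB = -1600 * (2C + H/2 - O) / MW
Inner = 2*6 + 4/2 - 2 = 12.00
OB = -1600 * 12.00 / 108 = -177.78%


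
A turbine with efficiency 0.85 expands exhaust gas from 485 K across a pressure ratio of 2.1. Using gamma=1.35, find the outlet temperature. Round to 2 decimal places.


T_out = T_in * (1 - eta * (1 - PR^(-(gamma-1)/gamma)))
Exponent = -(1.35-1)/1.35 = -0.25925926
PR^exp = 2.1^(-0.25925926) = 0.82501466
Factor = 1 - 0.85*(1 - 0.82501466) = 0.85126246
T_out = 485 * 0.85126246 = 412.86 K


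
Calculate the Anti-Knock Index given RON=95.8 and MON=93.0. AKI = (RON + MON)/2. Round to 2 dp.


AKI = (RON + MON) / 2
AKI = (95.8 + 93.0) / 2
AKI = 188.8 / 2 = 94.40


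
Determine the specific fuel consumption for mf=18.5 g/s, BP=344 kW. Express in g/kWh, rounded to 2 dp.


SFC = (mf / BP) * 3600
Rate = 18.5 / 344 = 0.053779 g/(s*kW)
SFC = 0.053779 * 3600 = 193.60 g/kWh


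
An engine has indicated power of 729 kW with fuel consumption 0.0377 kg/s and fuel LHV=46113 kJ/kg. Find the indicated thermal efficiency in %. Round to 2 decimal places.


eta_ith = (IP / (mf * LHV)) * 100
Denominator = 0.0377 * 46113 = 1738.4601 kW
eta_ith = (729 / 1738.4601) * 100 = 41.93%


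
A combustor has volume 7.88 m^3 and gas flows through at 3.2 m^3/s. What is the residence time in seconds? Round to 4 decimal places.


tau = V / Q_flow
tau = 7.88 / 3.2 = 2.4625 s


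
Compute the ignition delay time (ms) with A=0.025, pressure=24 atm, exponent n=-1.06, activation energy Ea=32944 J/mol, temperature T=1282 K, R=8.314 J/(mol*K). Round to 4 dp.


tau = A * P^n * exp(Ea/(R*T))
P^n = 24^(-1.06) = 0.03443310
Ea/(R*T) = 32944/(8.314*1282) = 3.090853
exp(Ea/(R*T)) = 21.995822
tau = 0.025 * 0.03443310 * 21.995822 = 0.0189 ms


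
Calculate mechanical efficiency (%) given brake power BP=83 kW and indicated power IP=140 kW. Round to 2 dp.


eta_mech = (BP / IP) * 100
Ratio = 83 / 140 = 0.5929
eta_mech = 0.5929 * 100 = 59.29%


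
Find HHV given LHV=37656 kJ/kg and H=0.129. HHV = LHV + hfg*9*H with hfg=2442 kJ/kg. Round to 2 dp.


HHV = LHV + hfg * 9 * H
Water addition = 2442 * 9 * 0.129 = 2835.162 kJ/kg
HHV = 37656 + 2835.162 = 40491.16 kJ/kg


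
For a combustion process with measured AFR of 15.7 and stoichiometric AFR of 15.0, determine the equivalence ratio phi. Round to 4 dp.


phi = AFR_stoich / AFR_actual
phi = 15.0 / 15.7 = 0.9554


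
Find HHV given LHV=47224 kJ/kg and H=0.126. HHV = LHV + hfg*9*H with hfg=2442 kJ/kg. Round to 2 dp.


HHV = LHV + hfg * 9 * H
Water addition = 2442 * 9 * 0.126 = 2769.228 kJ/kg
HHV = 47224 + 2769.228 = 49993.23 kJ/kg
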